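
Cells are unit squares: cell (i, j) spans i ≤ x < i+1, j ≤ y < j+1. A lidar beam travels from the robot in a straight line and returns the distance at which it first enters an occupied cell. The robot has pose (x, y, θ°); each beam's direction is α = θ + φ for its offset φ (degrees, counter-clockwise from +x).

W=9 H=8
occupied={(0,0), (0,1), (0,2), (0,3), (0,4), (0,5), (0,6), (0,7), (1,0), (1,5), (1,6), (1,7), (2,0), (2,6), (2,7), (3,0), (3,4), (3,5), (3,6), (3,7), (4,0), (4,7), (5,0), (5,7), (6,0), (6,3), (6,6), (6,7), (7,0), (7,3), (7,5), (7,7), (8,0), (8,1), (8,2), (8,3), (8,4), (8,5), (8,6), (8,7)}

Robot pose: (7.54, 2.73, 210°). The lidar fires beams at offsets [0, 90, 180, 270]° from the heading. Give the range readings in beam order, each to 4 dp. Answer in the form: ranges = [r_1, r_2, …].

ranges = [3.4600, 0.9200, 0.5312, 0.3118]

beam 1: φ=0°, α=210°
  dir = (cos 210°, sin 210°) = (-0.8660, -0.5000); from cell (7,2)
  next x-line at t=0.6235, next y-line at t=1.4600; Δt_x=1.1547, Δt_y=2.0000
    x: enter (6,2) at t=0.6235
    y: enter (6,1) at t=1.4600
    x: enter (5,1) at t=1.7782
    x: enter (4,1) at t=2.9329
    y: enter (4,0) at t=3.4600 ← occupied
  → r_1 = 3.4600
beam 2: φ=90°, α=300°
  dir = (cos 300°, sin 300°) = (0.5000, -0.8660); from cell (7,2)
  next x-line at t=0.9200, next y-line at t=0.8429; Δt_x=2.0000, Δt_y=1.1547
    y: enter (7,1) at t=0.8429
    x: enter (8,1) at t=0.9200 ← occupied
  → r_2 = 0.9200
beam 3: φ=180°, α=30°
  dir = (cos 30°, sin 30°) = (0.8660, 0.5000); from cell (7,2)
  next x-line at t=0.5312, next y-line at t=0.5400; Δt_x=1.1547, Δt_y=2.0000
    x: enter (8,2) at t=0.5312 ← occupied
  → r_3 = 0.5312
beam 4: φ=270°, α=120°
  dir = (cos 120°, sin 120°) = (-0.5000, 0.8660); from cell (7,2)
  next x-line at t=1.0800, next y-line at t=0.3118; Δt_x=2.0000, Δt_y=1.1547
    y: enter (7,3) at t=0.3118 ← occupied
  → r_4 = 0.3118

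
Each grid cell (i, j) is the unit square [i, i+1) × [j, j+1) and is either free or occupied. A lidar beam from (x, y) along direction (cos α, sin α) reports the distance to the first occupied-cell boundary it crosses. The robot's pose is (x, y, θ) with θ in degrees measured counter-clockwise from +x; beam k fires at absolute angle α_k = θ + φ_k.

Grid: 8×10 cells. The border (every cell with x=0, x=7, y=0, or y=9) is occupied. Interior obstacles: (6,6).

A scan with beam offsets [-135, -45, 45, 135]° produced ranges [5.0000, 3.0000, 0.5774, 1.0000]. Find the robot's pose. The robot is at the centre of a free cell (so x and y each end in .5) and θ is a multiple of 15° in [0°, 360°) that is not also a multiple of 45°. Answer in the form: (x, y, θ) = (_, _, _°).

(x, y, θ) = (3.5, 8.5, 15°)

Candidates: 47 free-cell centres × 16 headings = 752 poses. Raycast each; keep the one whose scan matches to 4 dp.
  (3.5, 3.5, 255°): beam 2 = 2.8868 ≠ 3.0000 ✗
  (2.5, 3.5, 285°): beam 1 = 1.7321 ≠ 5.0000 ✗
  (2.5, 3.5, 15°): beam 1 = 2.8868 ≠ 5.0000 ✗
  (2.5, 8.5, 150°): beam 1 = 1.9319 ≠ 5.0000 ✗
  …
  (3.5, 8.5, 15°): r_1=5.0000, r_2=3.0000, r_3=0.5774, r_4=1.0000 — all match ✓
No second candidate reproduces the full scan.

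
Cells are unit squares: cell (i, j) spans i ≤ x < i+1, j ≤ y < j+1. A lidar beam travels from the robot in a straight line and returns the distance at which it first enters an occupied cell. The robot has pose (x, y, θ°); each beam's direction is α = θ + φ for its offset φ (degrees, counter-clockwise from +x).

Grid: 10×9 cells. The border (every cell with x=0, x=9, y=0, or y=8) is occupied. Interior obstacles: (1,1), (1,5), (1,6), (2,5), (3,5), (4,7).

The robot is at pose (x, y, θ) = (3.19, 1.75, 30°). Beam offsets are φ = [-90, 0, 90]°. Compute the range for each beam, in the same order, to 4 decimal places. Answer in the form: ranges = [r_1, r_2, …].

beam 1: φ=-90°, α=300°
  dir = (cos 300°, sin 300°) = (0.5000, -0.8660); from cell (3,1)
  next x-line at t=1.6200, next y-line at t=0.8660; Δt_x=2.0000, Δt_y=1.1547
    y: enter (3,0) at t=0.8660 ← occupied
  → r_1 = 0.8660
beam 2: φ=0°, α=30°
  dir = (cos 30°, sin 30°) = (0.8660, 0.5000); from cell (3,1)
  next x-line at t=0.9353, next y-line at t=0.5000; Δt_x=1.1547, Δt_y=2.0000
    y: enter (3,2) at t=0.5000
    x: enter (4,2) at t=0.9353
    x: enter (5,2) at t=2.0900
    y: enter (5,3) at t=2.5000
    x: enter (6,3) at t=3.2447
    x: enter (7,3) at t=4.3994
    y: enter (7,4) at t=4.5000
    x: enter (8,4) at t=5.5541
    y: enter (8,5) at t=6.5000
    x: enter (9,5) at t=6.7088 ← occupied
  → r_2 = 6.7088
beam 3: φ=90°, α=120°
  dir = (cos 120°, sin 120°) = (-0.5000, 0.8660); from cell (3,1)
  next x-line at t=0.3800, next y-line at t=0.2887; Δt_x=2.0000, Δt_y=1.1547
    y: enter (3,2) at t=0.2887
    x: enter (2,2) at t=0.3800
    y: enter (2,3) at t=1.4434
    x: enter (1,3) at t=2.3800
    y: enter (1,4) at t=2.5981
    y: enter (1,5) at t=3.7528 ← occupied
  → r_3 = 3.7528

ranges = [0.8660, 6.7088, 3.7528]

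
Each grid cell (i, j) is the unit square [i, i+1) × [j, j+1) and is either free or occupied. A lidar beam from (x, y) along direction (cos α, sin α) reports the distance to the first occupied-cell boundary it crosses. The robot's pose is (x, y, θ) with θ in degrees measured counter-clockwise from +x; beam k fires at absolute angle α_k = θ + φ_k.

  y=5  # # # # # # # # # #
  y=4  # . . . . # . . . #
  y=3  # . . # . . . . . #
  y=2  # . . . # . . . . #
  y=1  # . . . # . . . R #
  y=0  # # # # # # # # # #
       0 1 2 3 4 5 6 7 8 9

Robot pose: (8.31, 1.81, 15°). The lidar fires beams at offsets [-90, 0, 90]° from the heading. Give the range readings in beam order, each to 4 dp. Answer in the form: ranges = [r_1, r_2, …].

beam 1: φ=-90°, α=285°
  cosα=0.2588 sinα=-0.9659 | (8,1) | tMaxX 2.6660 tMaxY 0.8386 | tΔX 3.8637 tΔY 1.0353
    t=0.8386 [y] (8,0) — stop
  → r_1 = 0.8386
beam 2: φ=0°, α=15°
  cosα=0.9659 sinα=0.2588 | (8,1) | tMaxX 0.7143 tMaxY 0.7341 | tΔX 1.0353 tΔY 3.8637
    t=0.7143 [x] (9,1) — stop
  → r_2 = 0.7143
beam 3: φ=90°, α=105°
  cosα=-0.2588 sinα=0.9659 | (8,1) | tMaxX 1.1977 tMaxY 0.1967 | tΔX 3.8637 tΔY 1.0353
    t=0.1967 [y] (8,2)
    t=1.1977 [x] (7,2)
    t=1.2320 [y] (7,3)
    t=2.2673 [y] (7,4)
    t=3.3025 [y] (7,5) — stop
  → r_3 = 3.3025

ranges = [0.8386, 0.7143, 3.3025]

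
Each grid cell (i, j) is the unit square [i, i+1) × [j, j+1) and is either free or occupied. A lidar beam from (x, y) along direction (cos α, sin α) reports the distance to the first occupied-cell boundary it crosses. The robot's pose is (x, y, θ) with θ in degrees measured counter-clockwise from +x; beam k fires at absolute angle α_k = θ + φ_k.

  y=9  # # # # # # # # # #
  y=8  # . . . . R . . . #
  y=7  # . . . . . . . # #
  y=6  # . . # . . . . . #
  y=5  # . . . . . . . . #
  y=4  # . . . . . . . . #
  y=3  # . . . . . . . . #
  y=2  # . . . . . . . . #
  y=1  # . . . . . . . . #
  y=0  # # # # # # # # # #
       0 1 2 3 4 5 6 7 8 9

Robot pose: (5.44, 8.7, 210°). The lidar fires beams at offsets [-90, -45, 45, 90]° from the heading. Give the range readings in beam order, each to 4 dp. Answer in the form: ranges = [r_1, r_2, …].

beam 1: φ=-90°, α=120°
  d=(-0.5000,0.8660)  start (5,8)  tX=0.8800 tY=0.3464  stride 1/|dx|=2.0000 1/|dy|=1.1547
    cross y-line → (5,9), t=0.3464 (wall)
  → r_1 = 0.3464
beam 2: φ=-45°, α=165°
  d=(-0.9659,0.2588)  start (5,8)  tX=0.4555 tY=1.1591  stride 1/|dx|=1.0353 1/|dy|=3.8637
    cross x-line → (4,8), t=0.4555
    cross y-line → (4,9), t=1.1591 (wall)
  → r_2 = 1.1591
beam 3: φ=45°, α=255°
  d=(-0.2588,-0.9659)  start (5,8)  tX=1.7000 tY=0.7247  stride 1/|dx|=3.8637 1/|dy|=1.0353
    cross y-line → (5,7), t=0.7247
    cross x-line → (4,7), t=1.7000
    cross y-line → (4,6), t=1.7600
    cross y-line → (4,5), t=2.7952
    cross y-line → (4,4), t=3.8305
    cross y-line → (4,3), t=4.8658
    cross x-line → (3,3), t=5.5637
    cross y-line → (3,2), t=5.9011
    cross y-line → (3,1), t=6.9364
    cross y-line → (3,0), t=7.9716 (wall)
  → r_3 = 7.9716
beam 4: φ=90°, α=300°
  d=(0.5000,-0.8660)  start (5,8)  tX=1.1200 tY=0.8083  stride 1/|dx|=2.0000 1/|dy|=1.1547
    cross y-line → (5,7), t=0.8083
    cross x-line → (6,7), t=1.1200
    cross y-line → (6,6), t=1.9630
    cross y-line → (6,5), t=3.1177
    cross x-line → (7,5), t=3.1200
    cross y-line → (7,4), t=4.2724
    cross x-line → (8,4), t=5.1200
    cross y-line → (8,3), t=5.4271
    cross y-line → (8,2), t=6.5818
    cross x-line → (9,2), t=7.1200 (wall)
  → r_4 = 7.1200

ranges = [0.3464, 1.1591, 7.9716, 7.1200]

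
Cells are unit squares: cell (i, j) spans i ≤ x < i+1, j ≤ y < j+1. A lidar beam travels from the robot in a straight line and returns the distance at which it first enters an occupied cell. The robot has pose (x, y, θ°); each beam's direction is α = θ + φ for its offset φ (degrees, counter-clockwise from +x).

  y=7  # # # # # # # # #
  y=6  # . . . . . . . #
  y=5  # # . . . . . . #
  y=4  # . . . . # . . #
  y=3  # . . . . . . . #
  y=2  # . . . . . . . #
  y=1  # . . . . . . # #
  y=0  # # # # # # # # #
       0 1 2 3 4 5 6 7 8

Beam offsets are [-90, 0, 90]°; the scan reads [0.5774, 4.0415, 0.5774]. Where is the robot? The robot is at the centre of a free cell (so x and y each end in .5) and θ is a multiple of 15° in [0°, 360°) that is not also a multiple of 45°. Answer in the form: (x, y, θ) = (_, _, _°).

(x, y, θ) = (1.5, 6.5, 330°)

Enumerate (i+0.5, j+0.5, θ) over the 39 free cells and 16 admissible headings. For each, cast all 3 beams and compare to the given ranges.
  (5.5, 3.5, 105°): beam 1 = 2.5882 ≠ 0.5774 ✗
  (6.5, 6.5, 345°): beam 1 = 1.9319 ≠ 0.5774 ✗
  (3.5, 2.5, 30°): beam 1 = 1.7321 ≠ 0.5774 ✗
  (5.5, 1.5, 255°): beam 1 = 4.6587 ≠ 0.5774 ✗
  …
  (1.5, 6.5, 330°): r_1=0.5774, r_2=4.0415, r_3=0.5774 — all match ✓
No second candidate reproduces the full scan.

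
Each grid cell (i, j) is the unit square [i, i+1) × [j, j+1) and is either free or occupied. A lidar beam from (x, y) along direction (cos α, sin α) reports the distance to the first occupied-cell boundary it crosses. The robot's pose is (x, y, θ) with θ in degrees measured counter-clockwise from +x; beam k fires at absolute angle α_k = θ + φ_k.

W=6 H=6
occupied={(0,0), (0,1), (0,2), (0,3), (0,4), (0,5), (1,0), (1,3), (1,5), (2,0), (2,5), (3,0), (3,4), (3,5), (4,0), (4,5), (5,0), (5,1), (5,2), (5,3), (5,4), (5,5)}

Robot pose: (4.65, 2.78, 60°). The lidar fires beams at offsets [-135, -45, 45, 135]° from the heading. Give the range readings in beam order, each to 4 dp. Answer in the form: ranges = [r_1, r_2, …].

ranges = [1.3523, 0.3623, 2.2983, 3.7788]

beam 1: φ=-135°, α=285°
  direction (0.2588, -0.9659); cell (4,2); t to first gridline: x 1.3523, y 0.8075 (then +3.8637 / +1.0353)
    (4,1) via y @ 0.8075
    (5,1) via x @ 1.3523  # hit
  → r_1 = 1.3523
beam 2: φ=-45°, α=15°
  direction (0.9659, 0.2588); cell (4,2); t to first gridline: x 0.3623, y 0.8500 (then +1.0353 / +3.8637)
    (5,2) via x @ 0.3623  # hit
  → r_2 = 0.3623
beam 3: φ=45°, α=105°
  direction (-0.2588, 0.9659); cell (4,2); t to first gridline: x 2.5114, y 0.2278 (then +3.8637 / +1.0353)
    (4,3) via y @ 0.2278
    (4,4) via y @ 1.2630
    (4,5) via y @ 2.2983  # hit
  → r_3 = 2.2983
beam 4: φ=135°, α=195°
  direction (-0.9659, -0.2588); cell (4,2); t to first gridline: x 0.6729, y 3.0137 (then +1.0353 / +3.8637)
    (3,2) via x @ 0.6729
    (2,2) via x @ 1.7082
    (1,2) via x @ 2.7435
    (1,1) via y @ 3.0137
    (0,1) via x @ 3.7788  # hit
  → r_4 = 3.7788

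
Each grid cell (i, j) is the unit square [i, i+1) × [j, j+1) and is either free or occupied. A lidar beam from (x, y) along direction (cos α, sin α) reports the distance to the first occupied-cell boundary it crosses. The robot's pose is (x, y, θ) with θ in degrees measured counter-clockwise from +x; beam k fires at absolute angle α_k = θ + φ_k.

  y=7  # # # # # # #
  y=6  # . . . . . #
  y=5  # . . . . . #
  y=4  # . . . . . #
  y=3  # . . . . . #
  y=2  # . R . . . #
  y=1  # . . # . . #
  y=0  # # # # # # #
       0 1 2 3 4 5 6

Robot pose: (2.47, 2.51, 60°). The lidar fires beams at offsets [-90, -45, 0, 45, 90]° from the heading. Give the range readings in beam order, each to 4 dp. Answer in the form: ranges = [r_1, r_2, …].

ranges = [1.0200, 3.6545, 5.1846, 4.6484, 1.6974]

beam 1: φ=-90°, α=330°
  cosα=0.8660 sinα=-0.5000 | (2,2) | tMaxX 0.6120 tMaxY 1.0200 | tΔX 1.1547 tΔY 2.0000
    t=0.6120 [x] (3,2)
    t=1.0200 [y] (3,1) — stop
  → r_1 = 1.0200
beam 2: φ=-45°, α=15°
  cosα=0.9659 sinα=0.2588 | (2,2) | tMaxX 0.5487 tMaxY 1.8932 | tΔX 1.0353 tΔY 3.8637
    t=0.5487 [x] (3,2)
    t=1.5840 [x] (4,2)
    t=1.8932 [y] (4,3)
    t=2.6192 [x] (5,3)
    t=3.6545 [x] (6,3) — stop
  → r_2 = 3.6545
beam 3: φ=0°, α=60°
  cosα=0.5000 sinα=0.8660 | (2,2) | tMaxX 1.0600 tMaxY 0.5658 | tΔX 2.0000 tΔY 1.1547
    t=0.5658 [y] (2,3)
    t=1.0600 [x] (3,3)
    t=1.7205 [y] (3,4)
    t=2.8752 [y] (3,5)
    t=3.0600 [x] (4,5)
    t=4.0299 [y] (4,6)
    t=5.0600 [x] (5,6)
    t=5.1846 [y] (5,7) — stop
  → r_3 = 5.1846
beam 4: φ=45°, α=105°
  cosα=-0.2588 sinα=0.9659 | (2,2) | tMaxX 1.8159 tMaxY 0.5073 | tΔX 3.8637 tΔY 1.0353
    t=0.5073 [y] (2,3)
    t=1.5426 [y] (2,4)
    t=1.8159 [x] (1,4)
    t=2.5778 [y] (1,5)
    t=3.6131 [y] (1,6)
    t=4.6484 [y] (1,7) — stop
  → r_4 = 4.6484
beam 5: φ=90°, α=150°
  cosα=-0.8660 sinα=0.5000 | (2,2) | tMaxX 0.5427 tMaxY 0.9800 | tΔX 1.1547 tΔY 2.0000
    t=0.5427 [x] (1,2)
    t=0.9800 [y] (1,3)
    t=1.6974 [x] (0,3) — stop
  → r_5 = 1.6974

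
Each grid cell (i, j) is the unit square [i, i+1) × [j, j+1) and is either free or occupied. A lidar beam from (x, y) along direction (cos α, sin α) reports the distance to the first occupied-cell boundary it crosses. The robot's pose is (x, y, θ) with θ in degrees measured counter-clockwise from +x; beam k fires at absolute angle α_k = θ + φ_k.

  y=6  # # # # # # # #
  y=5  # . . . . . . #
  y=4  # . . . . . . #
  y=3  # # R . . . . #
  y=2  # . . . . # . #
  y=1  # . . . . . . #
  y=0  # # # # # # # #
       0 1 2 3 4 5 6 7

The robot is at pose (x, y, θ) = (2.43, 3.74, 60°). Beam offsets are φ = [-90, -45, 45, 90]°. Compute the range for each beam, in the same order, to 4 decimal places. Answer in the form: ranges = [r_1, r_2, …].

beam 1: φ=-90°, α=330°
  d=(0.8660,-0.5000)  start (2,3)  tX=0.6582 tY=1.4800  stride 1/|dx|=1.1547 1/|dy|=2.0000
    cross x-line → (3,3), t=0.6582
    cross y-line → (3,2), t=1.4800
    cross x-line → (4,2), t=1.8129
    cross x-line → (5,2), t=2.9676 (wall)
  → r_1 = 2.9676
beam 2: φ=-45°, α=15°
  d=(0.9659,0.2588)  start (2,3)  tX=0.5901 tY=1.0046  stride 1/|dx|=1.0353 1/|dy|=3.8637
    cross x-line → (3,3), t=0.5901
    cross y-line → (3,4), t=1.0046
    cross x-line → (4,4), t=1.6254
    cross x-line → (5,4), t=2.6607
    cross x-line → (6,4), t=3.6959
    cross x-line → (7,4), t=4.7312 (wall)
  → r_2 = 4.7312
beam 3: φ=45°, α=105°
  d=(-0.2588,0.9659)  start (2,3)  tX=1.6614 tY=0.2692  stride 1/|dx|=3.8637 1/|dy|=1.0353
    cross y-line → (2,4), t=0.2692
    cross y-line → (2,5), t=1.3044
    cross x-line → (1,5), t=1.6614
    cross y-line → (1,6), t=2.3397 (wall)
  → r_3 = 2.3397
beam 4: φ=90°, α=150°
  d=(-0.8660,0.5000)  start (2,3)  tX=0.4965 tY=0.5200  stride 1/|dx|=1.1547 1/|dy|=2.0000
    cross x-line → (1,3), t=0.4965 (wall)
  → r_4 = 0.4965

ranges = [2.9676, 4.7312, 2.3397, 0.4965]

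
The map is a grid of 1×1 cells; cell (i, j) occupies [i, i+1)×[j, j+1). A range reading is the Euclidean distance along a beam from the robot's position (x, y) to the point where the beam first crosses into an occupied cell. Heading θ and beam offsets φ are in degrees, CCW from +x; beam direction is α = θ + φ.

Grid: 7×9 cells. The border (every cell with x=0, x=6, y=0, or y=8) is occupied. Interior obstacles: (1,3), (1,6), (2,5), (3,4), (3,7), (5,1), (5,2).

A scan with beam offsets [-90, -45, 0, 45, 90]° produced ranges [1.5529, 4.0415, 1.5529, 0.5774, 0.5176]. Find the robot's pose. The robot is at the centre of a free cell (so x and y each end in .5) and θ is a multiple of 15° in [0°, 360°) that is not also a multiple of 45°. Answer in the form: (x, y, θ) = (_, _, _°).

(x, y, θ) = (5.5, 4.5, 285°)

The pose lattice has 28·16 = 448 candidates. Test each by forward raycasting.
  (5.5, 4.5, 345°): beam 2 = 1.0000 ≠ 4.0415 ✗
  (2.5, 6.5, 150°): beam 1 = 1.0000 ≠ 1.5529 ✗
  (2.5, 7.5, 330°): beam 1 = 1.0000 ≠ 1.5529 ✗
  (2.5, 2.5, 30°): beam 1 = 1.7321 ≠ 1.5529 ✗
  (2.5, 4.5, 15°): beam 1 = 3.6235 ≠ 1.5529 ✗
  …
  (5.5, 4.5, 285°): r_1=1.5529, r_2=4.0415, r_3=1.5529, r_4=0.5774, r_5=0.5176 — all match ✓
Unique over the lattice → pose = (5.5, 4.5, 285°).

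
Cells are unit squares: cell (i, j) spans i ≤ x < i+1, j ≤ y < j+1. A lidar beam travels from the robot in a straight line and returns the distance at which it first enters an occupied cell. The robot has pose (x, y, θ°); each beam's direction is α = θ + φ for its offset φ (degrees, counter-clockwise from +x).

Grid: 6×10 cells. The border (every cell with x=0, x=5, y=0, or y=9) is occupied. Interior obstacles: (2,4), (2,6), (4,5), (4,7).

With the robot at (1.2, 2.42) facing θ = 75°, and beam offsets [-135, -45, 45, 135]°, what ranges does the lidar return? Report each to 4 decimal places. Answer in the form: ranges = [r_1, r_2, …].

beam 1: φ=-135°, α=300°
  dir = (cos 300°, sin 300°) = (0.5000, -0.8660); from cell (1,2)
  next x-line at t=1.6000, next y-line at t=0.4850; Δt_x=2.0000, Δt_y=1.1547
    y: enter (1,1) at t=0.4850
    x: enter (2,1) at t=1.6000
    y: enter (2,0) at t=1.6397 ← occupied
  → r_1 = 1.6397
beam 2: φ=-45°, α=30°
  dir = (cos 30°, sin 30°) = (0.8660, 0.5000); from cell (1,2)
  next x-line at t=0.9238, next y-line at t=1.1600; Δt_x=1.1547, Δt_y=2.0000
    x: enter (2,2) at t=0.9238
    y: enter (2,3) at t=1.1600
    x: enter (3,3) at t=2.0785
    y: enter (3,4) at t=3.1600
    x: enter (4,4) at t=3.2332
    x: enter (5,4) at t=4.3879 ← occupied
  → r_2 = 4.3879
beam 3: φ=45°, α=120°
  dir = (cos 120°, sin 120°) = (-0.5000, 0.8660); from cell (1,2)
  next x-line at t=0.4000, next y-line at t=0.6697; Δt_x=2.0000, Δt_y=1.1547
    x: enter (0,2) at t=0.4000 ← occupied
  → r_3 = 0.4000
beam 4: φ=135°, α=210°
  dir = (cos 210°, sin 210°) = (-0.8660, -0.5000); from cell (1,2)
  next x-line at t=0.2309, next y-line at t=0.8400; Δt_x=1.1547, Δt_y=2.0000
    x: enter (0,2) at t=0.2309 ← occupied
  → r_4 = 0.2309

ranges = [1.6397, 4.3879, 0.4000, 0.2309]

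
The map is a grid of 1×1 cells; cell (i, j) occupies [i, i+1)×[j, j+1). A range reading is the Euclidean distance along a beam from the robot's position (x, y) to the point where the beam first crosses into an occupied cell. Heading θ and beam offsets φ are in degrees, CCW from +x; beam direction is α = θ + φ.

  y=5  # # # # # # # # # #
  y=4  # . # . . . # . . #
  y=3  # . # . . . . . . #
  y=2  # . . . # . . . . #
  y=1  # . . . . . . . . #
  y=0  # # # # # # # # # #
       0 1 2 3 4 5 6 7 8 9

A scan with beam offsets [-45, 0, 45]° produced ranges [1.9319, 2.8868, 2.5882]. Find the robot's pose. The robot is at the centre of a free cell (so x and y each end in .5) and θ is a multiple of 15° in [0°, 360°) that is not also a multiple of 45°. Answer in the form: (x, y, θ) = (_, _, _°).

(x, y, θ) = (6.5, 3.5, 240°)

Candidates: 28 free-cell centres × 16 headings = 448 poses. Raycast each; keep the one whose scan matches to 4 dp.
  (5.5, 1.5, 15°): beam 1 = 1.0000 ≠ 1.9319 ✗
  (7.5, 3.5, 30°): beam 1 = 1.5529 ≠ 1.9319 ✗
  (1.5, 3.5, 60°): beam 1 = 0.5176 ≠ 1.9319 ✗
  (8.5, 1.5, 345°): beam 1 = 0.5774 ≠ 1.9319 ✗
  …
  (6.5, 3.5, 240°): r_1=1.9319, r_2=2.8868, r_3=2.5882 — all match ✓
Only this pose fits every beam.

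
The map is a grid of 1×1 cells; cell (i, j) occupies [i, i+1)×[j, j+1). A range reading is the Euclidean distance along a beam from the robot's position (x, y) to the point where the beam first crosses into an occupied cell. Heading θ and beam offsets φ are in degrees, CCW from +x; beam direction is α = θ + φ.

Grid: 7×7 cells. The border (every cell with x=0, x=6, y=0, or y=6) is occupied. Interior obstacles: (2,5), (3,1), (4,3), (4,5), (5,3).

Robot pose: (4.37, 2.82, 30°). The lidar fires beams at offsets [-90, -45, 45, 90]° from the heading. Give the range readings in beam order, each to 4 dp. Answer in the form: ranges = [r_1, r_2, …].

beam 1: φ=-90°, α=300°
  direction (0.5000, -0.8660); cell (4,2); t to first gridline: x 1.2600, y 0.9469 (then +2.0000 / +1.1547)
    (4,1) via y @ 0.9469
    (5,1) via x @ 1.2600
    (5,0) via y @ 2.1016  # hit
  → r_1 = 2.1016
beam 2: φ=-45°, α=345°
  direction (0.9659, -0.2588); cell (4,2); t to first gridline: x 0.6522, y 3.1682 (then +1.0353 / +3.8637)
    (5,2) via x @ 0.6522
    (6,2) via x @ 1.6875  # hit
  → r_2 = 1.6875
beam 3: φ=45°, α=75°
  direction (0.2588, 0.9659); cell (4,2); t to first gridline: x 2.4341, y 0.1863 (then +3.8637 / +1.0353)
    (4,3) via y @ 0.1863  # hit
  → r_3 = 0.1863
beam 4: φ=90°, α=120°
  direction (-0.5000, 0.8660); cell (4,2); t to first gridline: x 0.7400, y 0.2078 (then +2.0000 / +1.1547)
    (4,3) via y @ 0.2078  # hit
  → r_4 = 0.2078

ranges = [2.1016, 1.6875, 0.1863, 0.2078]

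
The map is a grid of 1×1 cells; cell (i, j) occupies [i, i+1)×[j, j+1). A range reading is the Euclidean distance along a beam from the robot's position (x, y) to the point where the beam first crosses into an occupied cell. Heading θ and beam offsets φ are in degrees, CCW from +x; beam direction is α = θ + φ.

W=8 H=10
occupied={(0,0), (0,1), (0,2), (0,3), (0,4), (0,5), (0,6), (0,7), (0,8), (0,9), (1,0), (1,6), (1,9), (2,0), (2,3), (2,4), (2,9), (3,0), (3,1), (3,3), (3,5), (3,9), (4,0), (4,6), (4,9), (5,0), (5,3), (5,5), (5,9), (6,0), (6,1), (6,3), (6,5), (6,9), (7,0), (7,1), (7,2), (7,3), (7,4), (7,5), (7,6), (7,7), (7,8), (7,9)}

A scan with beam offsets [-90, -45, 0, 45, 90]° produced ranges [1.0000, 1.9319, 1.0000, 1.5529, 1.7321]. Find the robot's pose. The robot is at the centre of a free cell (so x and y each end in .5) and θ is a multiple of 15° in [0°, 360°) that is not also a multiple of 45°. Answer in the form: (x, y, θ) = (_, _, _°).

Candidates: 36 free-cell centres × 16 headings = 576 poses. Raycast each; keep the one whose scan matches to 4 dp.
  (5.5, 1.5, 165°): beam 1 = 1.5529 ≠ 1.0000 ✗
  (3.5, 8.5, 330°): beam 1 = 5.0000 ≠ 1.0000 ✗
  (4.5, 4.5, 15°): beam 1 = 3.6235 ≠ 1.0000 ✗
  (4.5, 2.5, 105°): beam 1 = 1.9319 ≠ 1.0000 ✗
  …
  (4.5, 2.5, 210°): r_1=1.0000, r_2=1.9319, r_3=1.0000, r_4=1.5529, r_5=1.7321 — all match ✓
Only this pose fits every beam.

(x, y, θ) = (4.5, 2.5, 210°)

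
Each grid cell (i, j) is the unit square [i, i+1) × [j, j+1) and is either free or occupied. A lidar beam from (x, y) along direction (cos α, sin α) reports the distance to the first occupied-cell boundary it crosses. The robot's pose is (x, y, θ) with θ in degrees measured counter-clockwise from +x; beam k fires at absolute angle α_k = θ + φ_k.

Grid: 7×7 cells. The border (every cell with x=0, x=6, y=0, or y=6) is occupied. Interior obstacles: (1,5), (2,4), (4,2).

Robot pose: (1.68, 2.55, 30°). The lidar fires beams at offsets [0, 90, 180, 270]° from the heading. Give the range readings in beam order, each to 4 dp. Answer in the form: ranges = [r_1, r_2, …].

ranges = [4.9883, 1.3600, 0.7852, 1.7898]

beam 1: φ=0°, α=30°
  direction (0.8660, 0.5000); cell (1,2); t to first gridline: x 0.3695, y 0.9000 (then +1.1547 / +2.0000)
    (2,2) via x @ 0.3695
    (2,3) via y @ 0.9000
    (3,3) via x @ 1.5242
    (4,3) via x @ 2.6789
    (4,4) via y @ 2.9000
    (5,4) via x @ 3.8336
    (5,5) via y @ 4.9000
    (6,5) via x @ 4.9883  # hit
  → r_1 = 4.9883
beam 2: φ=90°, α=120°
  direction (-0.5000, 0.8660); cell (1,2); t to first gridline: x 1.3600, y 0.5196 (then +2.0000 / +1.1547)
    (1,3) via y @ 0.5196
    (0,3) via x @ 1.3600  # hit
  → r_2 = 1.3600
beam 3: φ=180°, α=210°
  direction (-0.8660, -0.5000); cell (1,2); t to first gridline: x 0.7852, y 1.1000 (then +1.1547 / +2.0000)
    (0,2) via x @ 0.7852  # hit
  → r_3 = 0.7852
beam 4: φ=270°, α=300°
  direction (0.5000, -0.8660); cell (1,2); t to first gridline: x 0.6400, y 0.6351 (then +2.0000 / +1.1547)
    (1,1) via y @ 0.6351
    (2,1) via x @ 0.6400
    (2,0) via y @ 1.7898  # hit
  → r_4 = 1.7898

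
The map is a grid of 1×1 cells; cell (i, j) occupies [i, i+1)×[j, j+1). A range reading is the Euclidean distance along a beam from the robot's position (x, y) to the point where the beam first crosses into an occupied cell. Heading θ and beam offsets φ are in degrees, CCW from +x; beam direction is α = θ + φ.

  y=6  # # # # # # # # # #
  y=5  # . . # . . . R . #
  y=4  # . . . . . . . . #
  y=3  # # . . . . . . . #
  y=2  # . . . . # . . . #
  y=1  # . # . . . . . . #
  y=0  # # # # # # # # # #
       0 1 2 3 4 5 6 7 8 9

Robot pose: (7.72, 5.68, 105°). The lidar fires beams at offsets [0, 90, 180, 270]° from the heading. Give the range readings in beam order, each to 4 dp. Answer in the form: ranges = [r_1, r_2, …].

beam 1: φ=0°, α=105°
  d=(-0.2588,0.9659)  start (7,5)  tX=2.7819 tY=0.3313  stride 1/|dx|=3.8637 1/|dy|=1.0353
    cross y-line → (7,6), t=0.3313 (wall)
  → r_1 = 0.3313
beam 2: φ=90°, α=195°
  d=(-0.9659,-0.2588)  start (7,5)  tX=0.7454 tY=2.6273  stride 1/|dx|=1.0353 1/|dy|=3.8637
    cross x-line → (6,5), t=0.7454
    cross x-line → (5,5), t=1.7807
    cross y-line → (5,4), t=2.6273
    cross x-line → (4,4), t=2.8160
    cross x-line → (3,4), t=3.8512
    cross x-line → (2,4), t=4.8865
    cross x-line → (1,4), t=5.9218
    cross y-line → (1,3), t=6.4910 (wall)
  → r_2 = 6.4910
beam 3: φ=180°, α=285°
  d=(0.2588,-0.9659)  start (7,5)  tX=1.0818 tY=0.7040  stride 1/|dx|=3.8637 1/|dy|=1.0353
    cross y-line → (7,4), t=0.7040
    cross x-line → (8,4), t=1.0818
    cross y-line → (8,3), t=1.7393
    cross y-line → (8,2), t=2.7745
    cross y-line → (8,1), t=3.8098
    cross y-line → (8,0), t=4.8451 (wall)
  → r_3 = 4.8451
beam 4: φ=270°, α=15°
  d=(0.9659,0.2588)  start (7,5)  tX=0.2899 tY=1.2364  stride 1/|dx|=1.0353 1/|dy|=3.8637
    cross x-line → (8,5), t=0.2899
    cross y-line → (8,6), t=1.2364 (wall)
  → r_4 = 1.2364

ranges = [0.3313, 6.4910, 4.8451, 1.2364]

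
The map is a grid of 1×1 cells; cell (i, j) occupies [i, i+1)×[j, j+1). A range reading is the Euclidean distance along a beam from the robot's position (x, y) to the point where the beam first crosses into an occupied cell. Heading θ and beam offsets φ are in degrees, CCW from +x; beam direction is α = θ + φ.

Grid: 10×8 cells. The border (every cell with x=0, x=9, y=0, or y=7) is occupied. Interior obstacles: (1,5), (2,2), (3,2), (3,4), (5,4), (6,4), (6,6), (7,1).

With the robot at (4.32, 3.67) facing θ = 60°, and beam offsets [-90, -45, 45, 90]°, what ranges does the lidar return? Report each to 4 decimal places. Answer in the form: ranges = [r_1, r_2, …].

beam 1: φ=-90°, α=330°
  direction (0.8660, -0.5000); cell (4,3); t to first gridline: x 0.7852, y 1.3400 (then +1.1547 / +2.0000)
    (5,3) via x @ 0.7852
    (5,2) via y @ 1.3400
    (6,2) via x @ 1.9399
    (7,2) via x @ 3.0946
    (7,1) via y @ 3.3400  # hit
  → r_1 = 3.3400
beam 2: φ=-45°, α=15°
  direction (0.9659, 0.2588); cell (4,3); t to first gridline: x 0.7040, y 1.2750 (then +1.0353 / +3.8637)
    (5,3) via x @ 0.7040
    (5,4) via y @ 1.2750  # hit
  → r_2 = 1.2750
beam 3: φ=45°, α=105°
  direction (-0.2588, 0.9659); cell (4,3); t to first gridline: x 1.2364, y 0.3416 (then +3.8637 / +1.0353)
    (4,4) via y @ 0.3416
    (3,4) via x @ 1.2364  # hit
  → r_3 = 1.2364
beam 4: φ=90°, α=150°
  direction (-0.8660, 0.5000); cell (4,3); t to first gridline: x 0.3695, y 0.6600 (then +1.1547 / +2.0000)
    (3,3) via x @ 0.3695
    (3,4) via y @ 0.6600  # hit
  → r_4 = 0.6600

ranges = [3.3400, 1.2750, 1.2364, 0.6600]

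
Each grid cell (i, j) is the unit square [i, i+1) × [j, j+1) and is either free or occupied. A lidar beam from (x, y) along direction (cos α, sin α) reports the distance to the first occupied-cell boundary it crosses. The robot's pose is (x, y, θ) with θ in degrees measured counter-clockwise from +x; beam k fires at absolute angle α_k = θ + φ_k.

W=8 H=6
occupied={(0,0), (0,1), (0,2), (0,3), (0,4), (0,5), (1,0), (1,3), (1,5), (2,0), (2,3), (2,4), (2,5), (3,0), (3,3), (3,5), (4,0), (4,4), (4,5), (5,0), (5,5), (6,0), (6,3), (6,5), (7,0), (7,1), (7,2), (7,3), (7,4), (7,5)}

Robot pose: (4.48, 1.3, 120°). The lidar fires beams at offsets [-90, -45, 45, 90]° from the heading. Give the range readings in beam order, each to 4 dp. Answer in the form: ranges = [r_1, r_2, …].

ranges = [2.9098, 3.8305, 3.6028, 0.6000]

beam 1: φ=-90°, α=30°
  direction (0.8660, 0.5000); cell (4,1); t to first gridline: x 0.6004, y 1.4000 (then +1.1547 / +2.0000)
    (5,1) via x @ 0.6004
    (5,2) via y @ 1.4000
    (6,2) via x @ 1.7551
    (7,2) via x @ 2.9098  # hit
  → r_1 = 2.9098
beam 2: φ=-45°, α=75°
  direction (0.2588, 0.9659); cell (4,1); t to first gridline: x 2.0091, y 0.7247 (then +3.8637 / +1.0353)
    (4,2) via y @ 0.7247
    (4,3) via y @ 1.7600
    (5,3) via x @ 2.0091
    (5,4) via y @ 2.7952
    (5,5) via y @ 3.8305  # hit
  → r_2 = 3.8305
beam 3: φ=45°, α=165°
  direction (-0.9659, 0.2588); cell (4,1); t to first gridline: x 0.4969, y 2.7046 (then +1.0353 / +3.8637)
    (3,1) via x @ 0.4969
    (2,1) via x @ 1.5322
    (1,1) via x @ 2.5675
    (1,2) via y @ 2.7046
    (0,2) via x @ 3.6028  # hit
  → r_3 = 3.6028
beam 4: φ=90°, α=210°
  direction (-0.8660, -0.5000); cell (4,1); t to first gridline: x 0.5543, y 0.6000 (then +1.1547 / +2.0000)
    (3,1) via x @ 0.5543
    (3,0) via y @ 0.6000  # hit
  → r_4 = 0.6000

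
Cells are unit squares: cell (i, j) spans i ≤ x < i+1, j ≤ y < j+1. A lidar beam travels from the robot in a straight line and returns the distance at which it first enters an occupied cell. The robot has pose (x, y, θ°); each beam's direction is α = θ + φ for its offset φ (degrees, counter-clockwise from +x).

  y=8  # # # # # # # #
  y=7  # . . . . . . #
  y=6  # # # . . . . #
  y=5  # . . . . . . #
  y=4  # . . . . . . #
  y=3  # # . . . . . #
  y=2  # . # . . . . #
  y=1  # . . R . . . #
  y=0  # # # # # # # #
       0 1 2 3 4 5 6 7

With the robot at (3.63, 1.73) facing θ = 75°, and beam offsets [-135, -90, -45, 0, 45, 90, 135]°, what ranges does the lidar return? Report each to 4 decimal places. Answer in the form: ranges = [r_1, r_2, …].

ranges = [0.8429, 2.8205, 3.8913, 6.4912, 1.2600, 1.0432, 1.4600]

beam 1: φ=-135°, α=300°
  d=(0.5000,-0.8660)  start (3,1)  tX=0.7400 tY=0.8429  stride 1/|dx|=2.0000 1/|dy|=1.1547
    cross x-line → (4,1), t=0.7400
    cross y-line → (4,0), t=0.8429 (wall)
  → r_1 = 0.8429
beam 2: φ=-90°, α=345°
  d=(0.9659,-0.2588)  start (3,1)  tX=0.3831 tY=2.8205  stride 1/|dx|=1.0353 1/|dy|=3.8637
    cross x-line → (4,1), t=0.3831
    cross x-line → (5,1), t=1.4183
    cross x-line → (6,1), t=2.4536
    cross y-line → (6,0), t=2.8205 (wall)
  → r_2 = 2.8205
beam 3: φ=-45°, α=30°
  d=(0.8660,0.5000)  start (3,1)  tX=0.4272 tY=0.5400  stride 1/|dx|=1.1547 1/|dy|=2.0000
    cross x-line → (4,1), t=0.4272
    cross y-line → (4,2), t=0.5400
    cross x-line → (5,2), t=1.5819
    cross y-line → (5,3), t=2.5400
    cross x-line → (6,3), t=2.7366
    cross x-line → (7,3), t=3.8913 (wall)
  → r_3 = 3.8913
beam 4: φ=0°, α=75°
  d=(0.2588,0.9659)  start (3,1)  tX=1.4296 tY=0.2795  stride 1/|dx|=3.8637 1/|dy|=1.0353
    cross y-line → (3,2), t=0.2795
    cross y-line → (3,3), t=1.3148
    cross x-line → (4,3), t=1.4296
    cross y-line → (4,4), t=2.3501
    cross y-line → (4,5), t=3.3854
    cross y-line → (4,6), t=4.4206
    cross x-line → (5,6), t=5.2933
    cross y-line → (5,7), t=5.4559
    cross y-line → (5,8), t=6.4912 (wall)
  → r_4 = 6.4912
beam 5: φ=45°, α=120°
  d=(-0.5000,0.8660)  start (3,1)  tX=1.2600 tY=0.3118  stride 1/|dx|=2.0000 1/|dy|=1.1547
    cross y-line → (3,2), t=0.3118
    cross x-line → (2,2), t=1.2600 (wall)
  → r_5 = 1.2600
beam 6: φ=90°, α=165°
  d=(-0.9659,0.2588)  start (3,1)  tX=0.6522 tY=1.0432  stride 1/|dx|=1.0353 1/|dy|=3.8637
    cross x-line → (2,1), t=0.6522
    cross y-line → (2,2), t=1.0432 (wall)
  → r_6 = 1.0432
beam 7: φ=135°, α=210°
  d=(-0.8660,-0.5000)  start (3,1)  tX=0.7275 tY=1.4600  stride 1/|dx|=1.1547 1/|dy|=2.0000
    cross x-line → (2,1), t=0.7275
    cross y-line → (2,0), t=1.4600 (wall)
  → r_7 = 1.4600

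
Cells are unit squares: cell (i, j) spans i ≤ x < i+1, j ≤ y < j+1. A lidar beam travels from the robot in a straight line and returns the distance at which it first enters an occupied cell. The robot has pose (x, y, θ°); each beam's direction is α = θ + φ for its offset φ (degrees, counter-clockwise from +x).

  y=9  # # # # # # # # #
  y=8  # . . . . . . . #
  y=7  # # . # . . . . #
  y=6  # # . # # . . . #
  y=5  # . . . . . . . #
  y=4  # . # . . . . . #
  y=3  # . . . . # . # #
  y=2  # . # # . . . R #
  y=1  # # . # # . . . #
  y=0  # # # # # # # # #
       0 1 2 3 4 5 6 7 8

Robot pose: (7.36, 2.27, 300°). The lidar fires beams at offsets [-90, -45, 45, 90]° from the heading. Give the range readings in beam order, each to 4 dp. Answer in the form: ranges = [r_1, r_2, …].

ranges = [2.5400, 1.3148, 0.6626, 0.7390]

beam 1: φ=-90°, α=210°
  dir = (cos 210°, sin 210°) = (-0.8660, -0.5000); from cell (7,2)
  next x-line at t=0.4157, next y-line at t=0.5400; Δt_x=1.1547, Δt_y=2.0000
    x: enter (6,2) at t=0.4157
    y: enter (6,1) at t=0.5400
    x: enter (5,1) at t=1.5704
    y: enter (5,0) at t=2.5400 ← occupied
  → r_1 = 2.5400
beam 2: φ=-45°, α=255°
  dir = (cos 255°, sin 255°) = (-0.2588, -0.9659); from cell (7,2)
  next x-line at t=1.3909, next y-line at t=0.2795; Δt_x=3.8637, Δt_y=1.0353
    y: enter (7,1) at t=0.2795
    y: enter (7,0) at t=1.3148 ← occupied
  → r_2 = 1.3148
beam 3: φ=45°, α=345°
  dir = (cos 345°, sin 345°) = (0.9659, -0.2588); from cell (7,2)
  next x-line at t=0.6626, next y-line at t=1.0432; Δt_x=1.0353, Δt_y=3.8637
    x: enter (8,2) at t=0.6626 ← occupied
  → r_3 = 0.6626
beam 4: φ=90°, α=30°
  dir = (cos 30°, sin 30°) = (0.8660, 0.5000); from cell (7,2)
  next x-line at t=0.7390, next y-line at t=1.4600; Δt_x=1.1547, Δt_y=2.0000
    x: enter (8,2) at t=0.7390 ← occupied
  → r_4 = 0.7390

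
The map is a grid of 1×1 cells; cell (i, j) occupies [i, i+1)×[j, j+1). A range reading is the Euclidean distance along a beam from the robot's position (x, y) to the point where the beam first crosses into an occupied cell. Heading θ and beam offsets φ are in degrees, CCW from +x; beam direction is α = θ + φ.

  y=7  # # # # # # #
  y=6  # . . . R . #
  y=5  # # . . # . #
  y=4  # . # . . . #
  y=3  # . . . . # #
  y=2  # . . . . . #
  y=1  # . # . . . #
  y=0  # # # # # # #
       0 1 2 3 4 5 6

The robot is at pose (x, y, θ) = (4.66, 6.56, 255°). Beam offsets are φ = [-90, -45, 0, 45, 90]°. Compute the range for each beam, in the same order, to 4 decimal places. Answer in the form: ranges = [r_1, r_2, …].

beam 1: φ=-90°, α=165°
  cosα=-0.9659 sinα=0.2588 | (4,6) | tMaxX 0.6833 tMaxY 1.7000 | tΔX 1.0353 tΔY 3.8637
    t=0.6833 [x] (3,6)
    t=1.7000 [y] (3,7) — stop
  → r_1 = 1.7000
beam 2: φ=-45°, α=210°
  cosα=-0.8660 sinα=-0.5000 | (4,6) | tMaxX 0.7621 tMaxY 1.1200 | tΔX 1.1547 tΔY 2.0000
    t=0.7621 [x] (3,6)
    t=1.1200 [y] (3,5)
    t=1.9168 [x] (2,5)
    t=3.0715 [x] (1,5) — stop
  → r_2 = 3.0715
beam 3: φ=0°, α=255°
  cosα=-0.2588 sinα=-0.9659 | (4,6) | tMaxX 2.5500 tMaxY 0.5798 | tΔX 3.8637 tΔY 1.0353
    t=0.5798 [y] (4,5) — stop
  → r_3 = 0.5798
beam 4: φ=45°, α=300°
  cosα=0.5000 sinα=-0.8660 | (4,6) | tMaxX 0.6800 tMaxY 0.6466 | tΔX 2.0000 tΔY 1.1547
    t=0.6466 [y] (4,5) — stop
  → r_4 = 0.6466
beam 5: φ=90°, α=345°
  cosα=0.9659 sinα=-0.2588 | (4,6) | tMaxX 0.3520 tMaxY 2.1637 | tΔX 1.0353 tΔY 3.8637
    t=0.3520 [x] (5,6)
    t=1.3873 [x] (6,6) — stop
  → r_5 = 1.3873

ranges = [1.7000, 3.0715, 0.5798, 0.6466, 1.3873]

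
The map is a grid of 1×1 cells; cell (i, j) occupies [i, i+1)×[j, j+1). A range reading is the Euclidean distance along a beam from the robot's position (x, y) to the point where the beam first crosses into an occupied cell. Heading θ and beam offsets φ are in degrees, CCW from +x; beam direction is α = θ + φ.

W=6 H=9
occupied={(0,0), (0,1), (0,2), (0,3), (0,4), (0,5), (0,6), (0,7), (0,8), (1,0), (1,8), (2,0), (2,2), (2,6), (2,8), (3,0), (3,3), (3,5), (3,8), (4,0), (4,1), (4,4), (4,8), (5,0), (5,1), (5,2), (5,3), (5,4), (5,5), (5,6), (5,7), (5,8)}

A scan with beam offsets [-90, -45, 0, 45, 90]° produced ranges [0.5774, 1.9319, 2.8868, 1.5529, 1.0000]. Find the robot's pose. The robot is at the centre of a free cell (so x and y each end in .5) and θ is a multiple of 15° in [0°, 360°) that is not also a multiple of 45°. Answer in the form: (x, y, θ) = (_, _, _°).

(x, y, θ) = (1.5, 5.5, 300°)

Candidates: 22 free-cell centres × 16 headings = 352 poses. Raycast each; keep the one whose scan matches to 4 dp.
  (2.5, 4.5, 210°): beam 1 = 3.0000 ≠ 0.5774 ✗
  (2.5, 3.5, 195°): beam 1 = 4.6587 ≠ 0.5774 ✗
  (1.5, 6.5, 150°): beam 1 = 1.7321 ≠ 0.5774 ✗
  (3.5, 6.5, 210°): beam 1 = 1.7321 ≠ 0.5774 ✗
  …
  (1.5, 5.5, 300°): r_1=0.5774, r_2=1.9319, r_3=2.8868, r_4=1.5529, r_5=1.0000 — all match ✓
No second candidate reproduces the full scan.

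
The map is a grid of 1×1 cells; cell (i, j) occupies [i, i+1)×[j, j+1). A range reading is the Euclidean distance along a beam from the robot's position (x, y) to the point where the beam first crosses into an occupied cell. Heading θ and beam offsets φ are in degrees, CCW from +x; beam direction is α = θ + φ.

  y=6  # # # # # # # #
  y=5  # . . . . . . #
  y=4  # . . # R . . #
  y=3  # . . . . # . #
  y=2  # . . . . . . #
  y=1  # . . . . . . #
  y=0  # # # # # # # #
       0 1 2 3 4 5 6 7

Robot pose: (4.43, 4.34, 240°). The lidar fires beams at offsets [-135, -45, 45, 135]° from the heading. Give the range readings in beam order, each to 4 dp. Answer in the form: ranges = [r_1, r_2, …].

ranges = [1.7186, 0.4452, 3.4578, 2.6607]

beam 1: φ=-135°, α=105°
  dir = (cos 105°, sin 105°) = (-0.2588, 0.9659); from cell (4,4)
  next x-line at t=1.6614, next y-line at t=0.6833; Δt_x=3.8637, Δt_y=1.0353
    y: enter (4,5) at t=0.6833
    x: enter (3,5) at t=1.6614
    y: enter (3,6) at t=1.7186 ← occupied
  → r_1 = 1.7186
beam 2: φ=-45°, α=195°
  dir = (cos 195°, sin 195°) = (-0.9659, -0.2588); from cell (4,4)
  next x-line at t=0.4452, next y-line at t=1.3137; Δt_x=1.0353, Δt_y=3.8637
    x: enter (3,4) at t=0.4452 ← occupied
  → r_2 = 0.4452
beam 3: φ=45°, α=285°
  dir = (cos 285°, sin 285°) = (0.2588, -0.9659); from cell (4,4)
  next x-line at t=2.2023, next y-line at t=0.3520; Δt_x=3.8637, Δt_y=1.0353
    y: enter (4,3) at t=0.3520
    y: enter (4,2) at t=1.3873
    x: enter (5,2) at t=2.2023
    y: enter (5,1) at t=2.4225
    y: enter (5,0) at t=3.4578 ← occupied
  → r_3 = 3.4578
beam 4: φ=135°, α=15°
  dir = (cos 15°, sin 15°) = (0.9659, 0.2588); from cell (4,4)
  next x-line at t=0.5901, next y-line at t=2.5500; Δt_x=1.0353, Δt_y=3.8637
    x: enter (5,4) at t=0.5901
    x: enter (6,4) at t=1.6254
    y: enter (6,5) at t=2.5500
    x: enter (7,5) at t=2.6607 ← occupied
  → r_4 = 2.6607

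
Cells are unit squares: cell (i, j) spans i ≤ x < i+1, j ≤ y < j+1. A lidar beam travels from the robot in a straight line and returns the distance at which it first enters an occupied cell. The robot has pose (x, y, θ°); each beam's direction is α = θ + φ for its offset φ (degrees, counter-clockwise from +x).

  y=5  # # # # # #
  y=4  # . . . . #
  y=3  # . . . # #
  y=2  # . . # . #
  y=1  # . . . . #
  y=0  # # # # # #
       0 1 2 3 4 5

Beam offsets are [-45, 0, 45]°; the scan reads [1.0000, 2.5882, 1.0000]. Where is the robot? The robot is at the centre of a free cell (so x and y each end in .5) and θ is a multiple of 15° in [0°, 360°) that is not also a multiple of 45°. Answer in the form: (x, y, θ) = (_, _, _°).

(x, y, θ) = (2.5, 1.5, 15°)

Enumerate (i+0.5, j+0.5, θ) over the 14 free cells and 16 admissible headings. For each, cast all 3 beams and compare to the given ranges.
  (3.5, 1.5, 330°): beam 1 = 0.5176 ≠ 1.0000 ✗
  (2.5, 1.5, 30°): beam 1 = 1.9319 ≠ 1.0000 ✗
  (4.5, 1.5, 330°): beam 1 = 0.5176 ≠ 1.0000 ✗
  …
  (2.5, 1.5, 15°): r_1=1.0000, r_2=2.5882, r_3=1.0000 — all match ✓
Only this pose fits every beam.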